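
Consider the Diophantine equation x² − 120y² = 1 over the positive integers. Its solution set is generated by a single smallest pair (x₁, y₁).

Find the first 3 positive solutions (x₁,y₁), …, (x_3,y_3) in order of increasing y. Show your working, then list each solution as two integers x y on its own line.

11 1
241 22
5291 483

√120 = [10; 1,20, …], period ℓ=2 (even) → k=1
a_0=10:  p_0=10·1+0=10,  q_0=10·0+1=1
a_1=1:  p_1=1·10+1=11,  q_1=1·1+0=1
→ (11, 1).  Check: 11²=121, 120·1²=120, difference 1.
n=2: (11,1)∘(11,1) = (11·11+120·1·1, 11·1+1·11) = (241,22)
n=3: (241,22)∘(11,1) = (11·241+120·1·22, 11·22+1·241) = (5291,483)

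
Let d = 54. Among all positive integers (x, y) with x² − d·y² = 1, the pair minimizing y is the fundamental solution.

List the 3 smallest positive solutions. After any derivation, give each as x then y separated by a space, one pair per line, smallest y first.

√54 → a₀=7, period (2,1,6,1,2,14); ℓ=6 even so k=5
k=0  a_k=7  p_k/q_k = 7/1
k=1  a_k=2  p_k/q_k = 15/2
k=2  a_k=1  p_k/q_k = 22/3
k=3  a_k=6  p_k/q_k = 147/20
k=4  a_k=1  p_k/q_k = 169/23
k=5  a_k=2  p_k/q_k = 485/66
(x₁, y₁) = (485, 66);  485² − 54·66² = 1 ✓
n=2: (485,66)∘(485,66) = (485·485+54·66·66, 485·66+66·485) = (470449,64020)
n=3: (470449,64020)∘(485,66) = (485·470449+54·66·64020, 485·64020+66·470449) = (456335045,62099334)

485 66
470449 64020
456335045 62099334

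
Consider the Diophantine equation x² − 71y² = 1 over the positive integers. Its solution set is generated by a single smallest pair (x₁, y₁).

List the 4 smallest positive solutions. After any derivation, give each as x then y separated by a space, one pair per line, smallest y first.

√71 = [8; 2,2,1,7,1,2,2,16, …], period ℓ=8 (even) → k=7
k=0  a_k=8  p_k/q_k = 8/1
…
k=2  a_k=2  p_k/q_k = 42/5
k=3  a_k=1  p_k/q_k = 59/7
k=4  a_k=7  p_k/q_k = 455/54
k=5  a_k=1  p_k/q_k = 514/61
k=6  a_k=2  p_k/q_k = 1483/176
k=7  a_k=2  p_k/q_k = 3480/413
fundamental: x₁=3480, y₁=413  (since 12110400 − 71·170569 = 1)
k=2:  x_2 = 3480·3480+71·413·413 = 24220799,  y_2 = 3480·413+413·3480 = 2874480
k=3:  x_3 = 3480·24220799+71·413·2874480 = 168576757560,  y_3 = 3480·2874480+413·24220799 = 20006380387
k=4:  x_4 = 3480·168576757560+71·413·20006380387 = 1173294208396801,  y_4 = 3480·20006380387+413·168576757560 = 139244404619040

3480 413
24220799 2874480
168576757560 20006380387
1173294208396801 139244404619040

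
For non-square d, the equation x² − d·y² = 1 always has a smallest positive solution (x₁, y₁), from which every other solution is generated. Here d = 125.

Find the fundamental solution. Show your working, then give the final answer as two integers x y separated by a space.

√125 → a₀=11, period (5,1,1,5,22); ℓ=5 odd so k=9
k=0  a_k=11  p_k/q_k = 11/1
…
k=2  a_k=1  p_k/q_k = 67/6
k=3  a_k=1  p_k/q_k = 123/11
k=4  a_k=5  p_k/q_k = 682/61
k=5  a_k=22  p_k/q_k = 15127/1353
k=6  a_k=5  p_k/q_k = 76317/6826
k=7  a_k=1  p_k/q_k = 91444/8179
k=8  a_k=1  p_k/q_k = 167761/15005
k=9  a_k=5  p_k/q_k = 930249/83204
→ (930249, 83204).  Check: 930249²=865363202001, 125·83204²=865363202000, difference 1.

930249 83204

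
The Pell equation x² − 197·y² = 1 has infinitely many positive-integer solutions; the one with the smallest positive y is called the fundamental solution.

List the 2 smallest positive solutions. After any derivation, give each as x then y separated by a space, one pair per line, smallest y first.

393 28
308897 22008

√197 = [14; 28, …], period ℓ=1 (odd) → k=1
k=0  a_k=14  p_k/q_k = 14/1
k=1  a_k=28  p_k/q_k = 393/28
→ (393, 28).  Check: 393²=154449, 197·28²=154448, difference 1.
(x_2, y_2) = (393·393 + 197·28·28, 393·28 + 28·393) = (308897, 22008)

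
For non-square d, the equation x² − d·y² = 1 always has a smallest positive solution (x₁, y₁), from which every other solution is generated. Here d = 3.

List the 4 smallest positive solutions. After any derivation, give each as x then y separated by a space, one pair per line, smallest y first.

2 1
7 4
26 15
97 56

√3 → a₀=1, period (1,2); ℓ=2 even so k=1
step 0: (1, 1)  from 1·(1,0) + (0,1)
step 1: (2, 1)  from 1·(1,1) + (1,0)
(x₁, y₁) = (2, 1);  2² − 3·1² = 1 ✓
n=2: (2,1)∘(2,1) = (2·2+3·1·1, 2·1+1·2) = (7,4)
n=3: (7,4)∘(2,1) = (2·7+3·1·4, 2·4+1·7) = (26,15)
n=4: (26,15)∘(2,1) = (2·26+3·1·15, 2·15+1·26) = (97,56)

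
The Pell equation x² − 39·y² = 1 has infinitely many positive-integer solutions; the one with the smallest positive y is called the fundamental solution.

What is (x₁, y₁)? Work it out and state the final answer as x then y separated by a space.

[6; 4,12] for √39; ℓ=2 ⇒ convergent index 1
i=0: a=6 ⇒ p=6, q=1
i=1: a=4 ⇒ p=25, q=4
→ (25, 4).  Check: 25²=625, 39·4²=624, difference 1.

25 4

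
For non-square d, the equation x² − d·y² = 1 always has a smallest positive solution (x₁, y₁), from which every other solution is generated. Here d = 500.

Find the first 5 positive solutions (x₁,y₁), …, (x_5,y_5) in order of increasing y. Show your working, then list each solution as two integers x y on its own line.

930249 41602
1730726404001 77400437796
3220013013190122249 144003359718540806
5990827771012465337616001 267917962749548332043592
11145923086309929722690704506249 498460833859465169310720288010

[22; 2,1,3,2,1,…,1,2,44] for √500; ℓ=14 ⇒ convergent index 13
k=0  a_k=22  p_k/q_k = 22/1
k=1  a_k=2  p_k/q_k = 45/2
k=2  a_k=1  p_k/q_k = 67/3
k=3  a_k=3  p_k/q_k = 246/11
k=4  a_k=2  p_k/q_k = 559/25
k=5  a_k=1  p_k/q_k = 805/36
…
k=7  a_k=10  p_k/q_k = 14445/646
k=8  a_k=1  p_k/q_k = 15809/707
k=9  a_k=1  p_k/q_k = 30254/1353
…
k=11  a_k=3  p_k/q_k = 259205/11592
k=12  a_k=1  p_k/q_k = 335522/15005
k=13  a_k=2  p_k/q_k = 930249/41602
fundamental: x₁=930249, y₁=41602  (since 865363202001 − 500·1730726404 = 1)
(x_2, y_2) = (930249·930249 + 500·41602·41602, 930249·41602 + 41602·930249) = (1730726404001, 77400437796)
(x_3, y_3) = (930249·1730726404001 + 500·41602·77400437796, 930249·77400437796 + 41602·1730726404001) = (3220013013190122249, 144003359718540806)
(x_4, y_4) = (930249·3220013013190122249 + 500·41602·144003359718540806, 930249·144003359718540806 + 41602·3220013013190122249) = (5990827771012465337616001, 267917962749548332043592)
(x_5, y_5) = (930249·5990827771012465337616001 + 500·41602·267917962749548332043592, 930249·267917962749548332043592 + 41602·5990827771012465337616001) = (11145923086309929722690704506249, 498460833859465169310720288010)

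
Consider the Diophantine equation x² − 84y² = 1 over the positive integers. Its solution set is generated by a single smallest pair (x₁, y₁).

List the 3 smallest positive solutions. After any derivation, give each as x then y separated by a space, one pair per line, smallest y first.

√84 = [9; 6,18, …], period ℓ=2 (even) → k=1
i=0: a=9 ⇒ p=9, q=1
i=1: a=6 ⇒ p=55, q=6
→ (55, 6).  Check: 55²=3025, 84·6²=3024, difference 1.
(55+6√84)^2 = 6049 + 660√84
(55+6√84)^3 = 665335 + 72594√84

55 6
6049 660
665335 72594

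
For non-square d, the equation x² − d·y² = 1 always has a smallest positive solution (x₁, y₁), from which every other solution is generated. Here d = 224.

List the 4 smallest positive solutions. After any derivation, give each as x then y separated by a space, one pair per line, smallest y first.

√224 → a₀=14, period (1,28); ℓ=2 even so k=1
i=0: a=14 ⇒ p=14, q=1
i=1: a=1 ⇒ p=15, q=1
(x₁, y₁) = (15, 1);  15² − 224·1² = 1 ✓
k=2:  x_2 = 15·15+224·1·1 = 449,  y_2 = 15·1+1·15 = 30
k=3:  x_3 = 15·449+224·1·30 = 13455,  y_3 = 15·30+1·449 = 899
k=4:  x_4 = 15·13455+224·1·899 = 403201,  y_4 = 15·899+1·13455 = 26940

15 1
449 30
13455 899
403201 26940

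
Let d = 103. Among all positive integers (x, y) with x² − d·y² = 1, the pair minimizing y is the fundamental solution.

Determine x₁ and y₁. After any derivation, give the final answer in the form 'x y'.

[10; 6,1,2,1,1,9,1,1,2,1,6,20] for √103; ℓ=12 ⇒ convergent index 11
step 0: (10, 1)  from 10·(1,0) + (0,1)
…
step 2: (71, 7)  from 1·(61,6) + (10,1)
…
step 5: (477, 47)  from 1·(274,27) + (203,20)
…
step 10: (33877, 3338)  from 1·(24266,2391) + (9611,947)
step 11: (227528, 22419)  from 6·(33877,3338) + (24266,2391)
→ (227528, 22419).  Check: 227528²=51768990784, 103·22419²=51768990783, difference 1.

227528 22419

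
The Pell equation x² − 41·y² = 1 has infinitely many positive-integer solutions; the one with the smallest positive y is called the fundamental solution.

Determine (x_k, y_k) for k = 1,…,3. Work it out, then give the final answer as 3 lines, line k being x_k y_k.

[6; 2,2,12] for √41; ℓ=3 ⇒ convergent index 5
i=0: a=6 ⇒ p=6, q=1
…
i=3: a=12 ⇒ p=397, q=62
i=4: a=2 ⇒ p=826, q=129
i=5: a=2 ⇒ p=2049, q=320
(x₁, y₁) = (2049, 320);  2049² − 41·320² = 1 ✓
(x_2, y_2) = (2049·2049 + 41·320·320, 2049·320 + 320·2049) = (8396801, 1311360)
(x_3, y_3) = (2049·8396801 + 41·320·1311360, 2049·1311360 + 320·8396801) = (34410088449, 5373952960)

2049 320
8396801 1311360
34410088449 5373952960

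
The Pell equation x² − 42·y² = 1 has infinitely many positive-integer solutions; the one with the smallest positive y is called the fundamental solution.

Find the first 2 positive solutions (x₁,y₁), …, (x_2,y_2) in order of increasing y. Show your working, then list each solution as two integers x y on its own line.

13 2
337 52

[6; 2,12] for √42; ℓ=2 ⇒ convergent index 1
a_0=6:  p_0=6·1+0=6,  q_0=6·0+1=1
a_1=2:  p_1=2·6+1=13,  q_1=2·1+0=2
fundamental: x₁=13, y₁=2  (since 169 − 42·4 = 1)
(13+2√42)^2 = 337 + 52√42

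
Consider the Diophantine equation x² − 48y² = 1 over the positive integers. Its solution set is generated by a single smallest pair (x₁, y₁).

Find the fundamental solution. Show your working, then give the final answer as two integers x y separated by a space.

7 1

[6; 1,12] for √48; ℓ=2 ⇒ convergent index 1
i=0: a=6 ⇒ p=6, q=1
i=1: a=1 ⇒ p=7, q=1
(x₁, y₁) = (7, 1);  7² − 48·1² = 1 ✓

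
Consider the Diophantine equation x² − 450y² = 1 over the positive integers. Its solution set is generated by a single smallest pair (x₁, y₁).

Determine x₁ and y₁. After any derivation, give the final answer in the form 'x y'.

19601 924

d=450: √d = [21; 4,1,2,4,2,1,4,42] (ℓ=8, even), read p_7/q_7
i=0: a=21 ⇒ p=21, q=1
i=1: a=4 ⇒ p=85, q=4
…
i=5: a=2 ⇒ p=2885, q=136
i=6: a=1 ⇒ p=4179, q=197
i=7: a=4 ⇒ p=19601, q=924
→ (19601, 924).  Check: 19601²=384199201, 450·924²=384199200, difference 1.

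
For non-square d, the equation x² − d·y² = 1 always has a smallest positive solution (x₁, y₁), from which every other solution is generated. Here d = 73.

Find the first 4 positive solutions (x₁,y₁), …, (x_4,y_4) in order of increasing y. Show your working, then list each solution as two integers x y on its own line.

[8; 1,1,5,5,1,1,16] for √73; ℓ=7 ⇒ convergent index 13
a_0=8:  p_0=8·1+0=8,  q_0=8·0+1=1
a_1=1:  p_1=1·8+1=9,  q_1=1·1+0=1
a_2=1:  p_2=1·9+8=17,  q_2=1·1+1=2
…
a_4=5:  p_4=5·94+17=487,  q_4=5·11+2=57
a_5=1:  p_5=1·487+94=581,  q_5=1·57+11=68
a_6=1:  p_6=1·581+487=1068,  q_6=1·68+57=125
a_7=16:  p_7=16·1068+581=17669,  q_7=16·125+68=2068
a_8=1:  p_8=1·17669+1068=18737,  q_8=1·2068+125=2193
…
a_10=5:  p_10=5·36406+18737=200767,  q_10=5·4261+2193=23498
a_11=5:  p_11=5·200767+36406=1040241,  q_11=5·23498+4261=121751
a_12=1:  p_12=1·1040241+200767=1241008,  q_12=1·121751+23498=145249
a_13=1:  p_13=1·1241008+1040241=2281249,  q_13=1·145249+121751=267000
→ (2281249, 267000).  Check: 2281249²=5204097000001, 73·267000²=5204097000000, difference 1.
k=2:  x_2 = 2281249·2281249+73·267000·267000 = 10408194000001,  y_2 = 2281249·267000+267000·2281249 = 1218186966000
k=3:  x_3 = 2281249·10408194000001+73·267000·1218186966000 = 47487364308614281249,  y_3 = 2281249·1218186966000+267000·10408194000001 = 5557975596000801000
k=4:  x_4 = 2281249·47487364308614281249+73·267000·5557975596000801000 = 216661004683313632776000001,  y_4 = 2281249·5557975596000801000+267000·47487364308614281249 = 25358252540801244373932000

2281249 267000
10408194000001 1218186966000
47487364308614281249 5557975596000801000
216661004683313632776000001 25358252540801244373932000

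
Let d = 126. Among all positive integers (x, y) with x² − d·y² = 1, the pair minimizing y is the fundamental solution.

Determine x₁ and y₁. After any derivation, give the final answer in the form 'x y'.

[11; 4,2,4,22] for √126; ℓ=4 ⇒ convergent index 3
i=0: a=11 ⇒ p=11, q=1
i=1: a=4 ⇒ p=45, q=4
i=2: a=2 ⇒ p=101, q=9
i=3: a=4 ⇒ p=449, q=40
→ (449, 40).  Check: 449²=201601, 126·40²=201600, difference 1.

449 40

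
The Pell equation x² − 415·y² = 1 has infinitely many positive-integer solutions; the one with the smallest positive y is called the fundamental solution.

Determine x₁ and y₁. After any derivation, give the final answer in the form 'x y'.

18412804 903849

√415 → a₀=20, period (2,1,2,4,6,…,1,2,40); ℓ=16 even so k=15
k=0  a_k=20  p_k/q_k = 20/1
…
k=9  a_k=1  p_k/q_k = 43534/2137
…
k=11  a_k=6  p_k/q_k = 508372/24955
…
k=13  a_k=2  p_k/q_k = 4730294/232201
k=14  a_k=1  p_k/q_k = 6841255/335824
k=15  a_k=2  p_k/q_k = 18412804/903849
fundamental: x₁=18412804, y₁=903849  (since 339031351142416 − 415·816943014801 = 1)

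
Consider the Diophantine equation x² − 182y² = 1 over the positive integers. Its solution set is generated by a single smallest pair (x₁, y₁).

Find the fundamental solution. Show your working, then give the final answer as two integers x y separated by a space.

27 2

[13; 2,26] for √182; ℓ=2 ⇒ convergent index 1
i=0: a=13 ⇒ p=13, q=1
i=1: a=2 ⇒ p=27, q=2
fundamental: x₁=27, y₁=2  (since 729 − 182·4 = 1)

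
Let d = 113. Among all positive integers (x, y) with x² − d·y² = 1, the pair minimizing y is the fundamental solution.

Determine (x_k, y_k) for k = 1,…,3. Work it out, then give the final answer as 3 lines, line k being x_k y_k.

[10; 1,1,1,2,2,1,1,1,20] for √113; ℓ=9 ⇒ convergent index 17
step 0: (10, 1)  from 10·(1,0) + (0,1)
…
step 5: (202, 19)  from 2·(85,8) + (32,3)
…
step 8: (776, 73)  from 1·(489,46) + (287,27)
…
step 11: (32794, 3085)  from 1·(16785,1579) + (16009,1506)
…
step 15: (445435, 41903)  from 1·(313483,29490) + (131952,12413)
step 16: (758918, 71393)  from 1·(445435,41903) + (313483,29490)
step 17: (1204353, 113296)  from 1·(758918,71393) + (445435,41903)
(x₁, y₁) = (1204353, 113296);  1204353² − 113·113296² = 1 ✓
(1204353+113296√113)^2 = 2900932297217 + 272896754976√113
(1204353+113296√113)^3 = 6987493029899166849 + 657328051091107760√113

1204353 113296
2900932297217 272896754976
6987493029899166849 657328051091107760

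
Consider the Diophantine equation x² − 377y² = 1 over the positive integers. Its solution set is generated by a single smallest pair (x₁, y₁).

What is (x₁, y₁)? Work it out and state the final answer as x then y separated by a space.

233 12

√377 → a₀=19, period (2,2,2,38); ℓ=4 even so k=3
a_0=19:  p_0=19·1+0=19,  q_0=19·0+1=1
…
a_2=2:  p_2=2·39+19=97,  q_2=2·2+1=5
a_3=2:  p_3=2·97+39=233,  q_3=2·5+2=12
(x₁, y₁) = (233, 12);  233² − 377·12² = 1 ✓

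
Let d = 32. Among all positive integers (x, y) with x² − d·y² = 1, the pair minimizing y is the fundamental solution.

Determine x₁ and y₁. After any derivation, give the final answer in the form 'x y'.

17 3

d=32: √d = [5; 1,1,1,10] (ℓ=4, even), read p_3/q_3
a_0=5:  p_0=5·1+0=5,  q_0=5·0+1=1
a_1=1:  p_1=1·5+1=6,  q_1=1·1+0=1
a_2=1:  p_2=1·6+5=11,  q_2=1·1+1=2
a_3=1:  p_3=1·11+6=17,  q_3=1·2+1=3
(x₁, y₁) = (17, 3);  17² − 32·3² = 1 ✓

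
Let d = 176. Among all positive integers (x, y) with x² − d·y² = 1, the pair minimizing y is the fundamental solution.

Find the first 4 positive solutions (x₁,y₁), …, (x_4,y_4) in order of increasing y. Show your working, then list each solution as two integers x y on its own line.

199 15
79201 5970
31521799 2376045
12545596801 945659940

√176 → a₀=13, period (3,1,3,26); ℓ=4 even so k=3
a_0=13:  p_0=13·1+0=13,  q_0=13·0+1=1
a_1=3:  p_1=3·13+1=40,  q_1=3·1+0=3
a_2=1:  p_2=1·40+13=53,  q_2=1·3+1=4
a_3=3:  p_3=3·53+40=199,  q_3=3·4+3=15
(x₁, y₁) = (199, 15);  199² − 176·15² = 1 ✓
n=2: (199,15)∘(199,15) = (199·199+176·15·15, 199·15+15·199) = (79201,5970)
n=3: (79201,5970)∘(199,15) = (199·79201+176·15·5970, 199·5970+15·79201) = (31521799,2376045)
n=4: (31521799,2376045)∘(199,15) = (199·31521799+176·15·2376045, 199·2376045+15·31521799) = (12545596801,945659940)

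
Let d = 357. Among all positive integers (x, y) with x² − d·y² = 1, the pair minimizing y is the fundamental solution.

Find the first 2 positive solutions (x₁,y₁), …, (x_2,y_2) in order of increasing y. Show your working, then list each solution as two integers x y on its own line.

3401 180
23133601 1224360

[18; 1,8,2,8,1,36] for √357; ℓ=6 ⇒ convergent index 5
k=0  a_k=18  p_k/q_k = 18/1
k=1  a_k=1  p_k/q_k = 19/1
k=2  a_k=8  p_k/q_k = 170/9
k=3  a_k=2  p_k/q_k = 359/19
k=4  a_k=8  p_k/q_k = 3042/161
k=5  a_k=1  p_k/q_k = 3401/180
fundamental: x₁=3401, y₁=180  (since 11566801 − 357·32400 = 1)
(x_2, y_2) = (3401·3401 + 357·180·180, 3401·180 + 180·3401) = (23133601, 1224360)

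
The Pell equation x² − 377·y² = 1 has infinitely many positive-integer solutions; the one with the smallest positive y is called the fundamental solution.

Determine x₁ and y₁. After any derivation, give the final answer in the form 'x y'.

233 12

√377 = [19; 2,2,2,38, …], period ℓ=4 (even) → k=3
a_0=19:  p_0=19·1+0=19,  q_0=19·0+1=1
…
a_2=2:  p_2=2·39+19=97,  q_2=2·2+1=5
a_3=2:  p_3=2·97+39=233,  q_3=2·5+2=12
fundamental: x₁=233, y₁=12  (since 54289 − 377·144 = 1)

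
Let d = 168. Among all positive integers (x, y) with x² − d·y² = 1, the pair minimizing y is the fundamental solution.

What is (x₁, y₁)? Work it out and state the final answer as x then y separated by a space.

13 1

[12; 1,24] for √168; ℓ=2 ⇒ convergent index 1
k=0  a_k=12  p_k/q_k = 12/1
k=1  a_k=1  p_k/q_k = 13/1
fundamental: x₁=13, y₁=1  (since 169 − 168·1 = 1)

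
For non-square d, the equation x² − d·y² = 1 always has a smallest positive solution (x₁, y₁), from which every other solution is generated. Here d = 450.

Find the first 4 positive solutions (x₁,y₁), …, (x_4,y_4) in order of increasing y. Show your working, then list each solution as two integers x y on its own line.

√450 = [21; 4,1,2,4,2,1,4,42, …], period ℓ=8 (even) → k=7
a_0=21:  p_0=21·1+0=21,  q_0=21·0+1=1
a_1=4:  p_1=4·21+1=85,  q_1=4·1+0=4
…
a_3=2:  p_3=2·106+85=297,  q_3=2·5+4=14
…
a_6=1:  p_6=1·2885+1294=4179,  q_6=1·136+61=197
a_7=4:  p_7=4·4179+2885=19601,  q_7=4·197+136=924
(x₁, y₁) = (19601, 924);  19601² − 450·924² = 1 ✓
(x_2, y_2) = (19601·19601 + 450·924·924, 19601·924 + 924·19601) = (768398401, 36222648)
(x_3, y_3) = (19601·768398401 + 450·924·36222648, 19601·36222648 + 924·768398401) = (30122754096401, 1420000245972)
(x_4, y_4) = (19601·30122754096401 + 450·924·1420000245972, 19601·1420000245972 + 924·30122754096401) = (1180872205318713601, 55666849606371696)

19601 924
768398401 36222648
30122754096401 1420000245972
1180872205318713601 55666849606371696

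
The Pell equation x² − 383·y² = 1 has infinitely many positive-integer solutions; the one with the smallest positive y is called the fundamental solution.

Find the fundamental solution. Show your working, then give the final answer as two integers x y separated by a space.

18768 959

d=383: √d = [19; 1,1,3,19,3,1,1,38] (ℓ=8, even), read p_7/q_7
step 0: (19, 1)  from 19·(1,0) + (0,1)
step 1: (20, 1)  from 1·(19,1) + (1,0)
step 2: (39, 2)  from 1·(20,1) + (19,1)
step 3: (137, 7)  from 3·(39,2) + (20,1)
step 4: (2642, 135)  from 19·(137,7) + (39,2)
…
step 6: (10705, 547)  from 1·(8063,412) + (2642,135)
step 7: (18768, 959)  from 1·(10705,547) + (8063,412)
(x₁, y₁) = (18768, 959);  18768² − 383·959² = 1 ✓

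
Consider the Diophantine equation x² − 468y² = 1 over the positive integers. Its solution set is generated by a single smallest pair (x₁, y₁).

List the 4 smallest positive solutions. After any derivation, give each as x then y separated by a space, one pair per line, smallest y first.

649 30
842401 38940
1093435849 50544090
1419278889601 65606189880

d=468: √d = [21; 1,1,1,2,1,1,1,42] (ℓ=8, even), read p_7/q_7
step 0: (21, 1)  from 21·(1,0) + (0,1)
…
step 2: (43, 2)  from 1·(22,1) + (21,1)
step 3: (65, 3)  from 1·(43,2) + (22,1)
step 4: (173, 8)  from 2·(65,3) + (43,2)
step 5: (238, 11)  from 1·(173,8) + (65,3)
step 6: (411, 19)  from 1·(238,11) + (173,8)
step 7: (649, 30)  from 1·(411,19) + (238,11)
→ (649, 30).  Check: 649²=421201, 468·30²=421200, difference 1.
(649+30√468)^2 = 842401 + 38940√468
(649+30√468)^3 = 1093435849 + 50544090√468
(649+30√468)^4 = 1419278889601 + 65606189880√468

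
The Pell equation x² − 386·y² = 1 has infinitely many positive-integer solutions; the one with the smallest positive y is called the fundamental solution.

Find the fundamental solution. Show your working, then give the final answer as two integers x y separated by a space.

111555 5678

[19; 1,1,1,4,1,18,1,4,1,1,1,38] for √386; ℓ=12 ⇒ convergent index 11
step 0: (19, 1)  from 19·(1,0) + (0,1)
step 1: (20, 1)  from 1·(19,1) + (1,0)
step 2: (39, 2)  from 1·(20,1) + (19,1)
step 3: (59, 3)  from 1·(39,2) + (20,1)
step 4: (275, 14)  from 4·(59,3) + (39,2)
step 5: (334, 17)  from 1·(275,14) + (59,3)
step 6: (6287, 320)  from 18·(334,17) + (275,14)
…
step 8: (32771, 1668)  from 4·(6621,337) + (6287,320)
step 9: (39392, 2005)  from 1·(32771,1668) + (6621,337)
step 10: (72163, 3673)  from 1·(39392,2005) + (32771,1668)
step 11: (111555, 5678)  from 1·(72163,3673) + (39392,2005)
→ (111555, 5678).  Check: 111555²=12444518025, 386·5678²=12444518024, difference 1.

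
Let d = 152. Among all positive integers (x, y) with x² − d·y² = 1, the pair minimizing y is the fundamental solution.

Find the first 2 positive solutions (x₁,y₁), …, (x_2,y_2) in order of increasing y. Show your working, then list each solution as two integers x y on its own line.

37 3
2737 222

√152 = [12; 3,24, …], period ℓ=2 (even) → k=1
a_0=12:  p_0=12·1+0=12,  q_0=12·0+1=1
a_1=3:  p_1=3·12+1=37,  q_1=3·1+0=3
→ (37, 3).  Check: 37²=1369, 152·3²=1368, difference 1.
(37+3√152)^2 = 2737 + 222√152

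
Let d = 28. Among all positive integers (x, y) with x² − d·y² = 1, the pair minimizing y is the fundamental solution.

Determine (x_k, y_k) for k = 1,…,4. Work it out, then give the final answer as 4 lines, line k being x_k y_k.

127 24
32257 6096
8193151 1548360
2081028097 393277344

[5; 3,2,3,10] for √28; ℓ=4 ⇒ convergent index 3
k=0  a_k=5  p_k/q_k = 5/1
k=1  a_k=3  p_k/q_k = 16/3
k=2  a_k=2  p_k/q_k = 37/7
k=3  a_k=3  p_k/q_k = 127/24
→ (127, 24).  Check: 127²=16129, 28·24²=16128, difference 1.
n=2: (127,24)∘(127,24) = (127·127+28·24·24, 127·24+24·127) = (32257,6096)
n=3: (32257,6096)∘(127,24) = (127·32257+28·24·6096, 127·6096+24·32257) = (8193151,1548360)
n=4: (8193151,1548360)∘(127,24) = (127·8193151+28·24·1548360, 127·1548360+24·8193151) = (2081028097,393277344)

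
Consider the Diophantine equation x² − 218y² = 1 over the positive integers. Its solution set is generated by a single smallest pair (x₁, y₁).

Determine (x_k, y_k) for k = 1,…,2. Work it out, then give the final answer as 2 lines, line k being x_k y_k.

126003 8534
31753512017 2150619204

[14; 1,3,3,1,28] for √218; ℓ=5 ⇒ convergent index 9
a_0=14:  p_0=14·1+0=14,  q_0=14·0+1=1
…
a_3=3:  p_3=3·59+15=192,  q_3=3·4+1=13
…
a_5=28:  p_5=28·251+192=7220,  q_5=28·17+13=489
…
a_7=3:  p_7=3·7471+7220=29633,  q_7=3·506+489=2007
a_8=3:  p_8=3·29633+7471=96370,  q_8=3·2007+506=6527
a_9=1:  p_9=1·96370+29633=126003,  q_9=1·6527+2007=8534
(x₁, y₁) = (126003, 8534);  126003² − 218·8534² = 1 ✓
n=2: (126003,8534)∘(126003,8534) = (126003·126003+218·8534·8534, 126003·8534+8534·126003) = (31753512017,2150619204)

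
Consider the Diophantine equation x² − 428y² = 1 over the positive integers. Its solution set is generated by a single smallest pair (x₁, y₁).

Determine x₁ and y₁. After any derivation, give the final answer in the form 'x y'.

d=428: √d = [20; 1,2,4,1,5,10,5,1,4,2,1,40] (ℓ=12, even), read p_11/q_11
i=0: a=20 ⇒ p=20, q=1
i=1: a=1 ⇒ p=21, q=1
…
i=3: a=4 ⇒ p=269, q=13
…
i=8: a=1 ⇒ p=119350, q=5769
i=9: a=4 ⇒ p=577179, q=27899
i=10: a=2 ⇒ p=1273708, q=61567
i=11: a=1 ⇒ p=1850887, q=89466
(x₁, y₁) = (1850887, 89466);  1850887² − 428·89466² = 1 ✓

1850887 89466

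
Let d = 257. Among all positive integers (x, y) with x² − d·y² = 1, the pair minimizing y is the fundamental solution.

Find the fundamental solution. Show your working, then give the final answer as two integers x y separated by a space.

513 32

√257 = [16; 32, …], period ℓ=1 (odd) → k=1
a_0=16:  p_0=16·1+0=16,  q_0=16·0+1=1
a_1=32:  p_1=32·16+1=513,  q_1=32·1+0=32
fundamental: x₁=513, y₁=32  (since 263169 − 257·1024 = 1)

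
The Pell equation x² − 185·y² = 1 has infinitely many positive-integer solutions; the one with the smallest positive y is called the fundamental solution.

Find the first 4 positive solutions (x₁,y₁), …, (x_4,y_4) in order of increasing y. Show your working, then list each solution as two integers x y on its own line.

d=185: √d = [13; 1,1,1,1,26] (ℓ=5, odd), read p_9/q_9
k=0  a_k=13  p_k/q_k = 13/1
…
k=2  a_k=1  p_k/q_k = 27/2
…
k=5  a_k=26  p_k/q_k = 1809/133
k=6  a_k=1  p_k/q_k = 1877/138
…
k=8  a_k=1  p_k/q_k = 5563/409
k=9  a_k=1  p_k/q_k = 9249/680
(x₁, y₁) = (9249, 680);  9249² − 185·680² = 1 ✓
k=2:  x_2 = 9249·9249+185·680·680 = 171088001,  y_2 = 9249·680+680·9249 = 12578640
k=3:  x_3 = 9249·171088001+185·680·12578640 = 3164785833249,  y_3 = 9249·12578640+680·171088001 = 232679682040
k=4:  x_4 = 9249·3164785833249+185·680·232679682040 = 58542208172352001,  y_4 = 9249·232679682040+680·3164785833249 = 4304108745797280

9249 680
171088001 12578640
3164785833249 232679682040
58542208172352001 4304108745797280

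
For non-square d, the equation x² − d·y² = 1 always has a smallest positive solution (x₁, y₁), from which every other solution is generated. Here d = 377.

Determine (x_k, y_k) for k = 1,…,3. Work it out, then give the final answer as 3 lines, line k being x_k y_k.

[19; 2,2,2,38] for √377; ℓ=4 ⇒ convergent index 3
k=0  a_k=19  p_k/q_k = 19/1
…
k=2  a_k=2  p_k/q_k = 97/5
k=3  a_k=2  p_k/q_k = 233/12
→ (233, 12).  Check: 233²=54289, 377·12²=54288, difference 1.
(233+12√377)^2 = 108577 + 5592√377
(233+12√377)^3 = 50596649 + 2605860√377

233 12
108577 5592
50596649 2605860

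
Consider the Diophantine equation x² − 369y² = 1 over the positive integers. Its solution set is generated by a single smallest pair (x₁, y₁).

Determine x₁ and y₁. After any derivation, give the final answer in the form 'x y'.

√369 → a₀=19, period (4,1,3,2,7,4,7,2,3,1,4,38); ℓ=12 even so k=11
step 0: (19, 1)  from 19·(1,0) + (0,1)
step 1: (77, 4)  from 4·(19,1) + (1,0)
…
step 3: (365, 19)  from 3·(96,5) + (77,4)
step 4: (826, 43)  from 2·(365,19) + (96,5)
step 5: (6147, 320)  from 7·(826,43) + (365,19)
step 6: (25414, 1323)  from 4·(6147,320) + (826,43)
step 7: (184045, 9581)  from 7·(25414,1323) + (6147,320)
step 8: (393504, 20485)  from 2·(184045,9581) + (25414,1323)
…
step 10: (1758061, 91521)  from 1·(1364557,71036) + (393504,20485)
step 11: (8396801, 437120)  from 4·(1758061,91521) + (1364557,71036)
fundamental: x₁=8396801, y₁=437120  (since 70506267033601 − 369·191073894400 = 1)

8396801 437120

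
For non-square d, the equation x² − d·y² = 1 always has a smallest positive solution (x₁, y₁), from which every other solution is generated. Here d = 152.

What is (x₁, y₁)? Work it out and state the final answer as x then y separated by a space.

37 3

[12; 3,24] for √152; ℓ=2 ⇒ convergent index 1
a_0=12:  p_0=12·1+0=12,  q_0=12·0+1=1
a_1=3:  p_1=3·12+1=37,  q_1=3·1+0=3
(x₁, y₁) = (37, 3);  37² − 152·3² = 1 ✓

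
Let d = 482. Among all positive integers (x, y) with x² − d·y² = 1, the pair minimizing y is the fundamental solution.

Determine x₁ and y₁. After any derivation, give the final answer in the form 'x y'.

√482 → a₀=21, period (1,20,1,42); ℓ=4 even so k=3
k=0  a_k=21  p_k/q_k = 21/1
…
k=2  a_k=20  p_k/q_k = 461/21
k=3  a_k=1  p_k/q_k = 483/22
(x₁, y₁) = (483, 22);  483² − 482·22² = 1 ✓

483 22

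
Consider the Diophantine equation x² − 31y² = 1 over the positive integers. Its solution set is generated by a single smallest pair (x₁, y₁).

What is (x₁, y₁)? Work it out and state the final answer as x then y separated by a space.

√31 = [5; 1,1,3,5,3,1,1,10, …], period ℓ=8 (even) → k=7
a_0=5:  p_0=5·1+0=5,  q_0=5·0+1=1
…
a_2=1:  p_2=1·6+5=11,  q_2=1·1+1=2
a_3=3:  p_3=3·11+6=39,  q_3=3·2+1=7
…
a_6=1:  p_6=1·657+206=863,  q_6=1·118+37=155
a_7=1:  p_7=1·863+657=1520,  q_7=1·155+118=273
fundamental: x₁=1520, y₁=273  (since 2310400 − 31·74529 = 1)

1520 273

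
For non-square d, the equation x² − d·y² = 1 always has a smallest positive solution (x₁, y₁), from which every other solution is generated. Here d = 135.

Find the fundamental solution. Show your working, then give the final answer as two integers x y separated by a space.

244 21

d=135: √d = [11; 1,1,1,1,1,1,1,22] (ℓ=8, even), read p_7/q_7
k=0  a_k=11  p_k/q_k = 11/1
k=1  a_k=1  p_k/q_k = 12/1
k=2  a_k=1  p_k/q_k = 23/2
…
k=5  a_k=1  p_k/q_k = 93/8
k=6  a_k=1  p_k/q_k = 151/13
k=7  a_k=1  p_k/q_k = 244/21
fundamental: x₁=244, y₁=21  (since 59536 − 135·441 = 1)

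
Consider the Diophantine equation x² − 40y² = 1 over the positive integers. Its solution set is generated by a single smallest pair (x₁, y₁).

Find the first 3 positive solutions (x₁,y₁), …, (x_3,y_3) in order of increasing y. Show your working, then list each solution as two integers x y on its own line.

19 3
721 114
27379 4329

√40 → a₀=6, period (3,12); ℓ=2 even so k=1
k=0  a_k=6  p_k/q_k = 6/1
k=1  a_k=3  p_k/q_k = 19/3
fundamental: x₁=19, y₁=3  (since 361 − 40·9 = 1)
n=2: (19,3)∘(19,3) = (19·19+40·3·3, 19·3+3·19) = (721,114)
n=3: (721,114)∘(19,3) = (19·721+40·3·114, 19·114+3·721) = (27379,4329)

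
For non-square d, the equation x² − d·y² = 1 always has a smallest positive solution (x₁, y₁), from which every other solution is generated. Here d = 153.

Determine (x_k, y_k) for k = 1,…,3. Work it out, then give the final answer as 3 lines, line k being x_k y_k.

2177 176
9478657 766304
41270070401 3336487440

√153 → a₀=12, period (2,1,2,2,2,1,2,24); ℓ=8 even so k=7
i=0: a=12 ⇒ p=12, q=1
i=1: a=2 ⇒ p=25, q=2
i=2: a=1 ⇒ p=37, q=3
…
i=4: a=2 ⇒ p=235, q=19
i=5: a=2 ⇒ p=569, q=46
i=6: a=1 ⇒ p=804, q=65
i=7: a=2 ⇒ p=2177, q=176
→ (2177, 176).  Check: 2177²=4739329, 153·176²=4739328, difference 1.
(x_2, y_2) = (2177·2177 + 153·176·176, 2177·176 + 176·2177) = (9478657, 766304)
(x_3, y_3) = (2177·9478657 + 153·176·766304, 2177·766304 + 176·9478657) = (41270070401, 3336487440)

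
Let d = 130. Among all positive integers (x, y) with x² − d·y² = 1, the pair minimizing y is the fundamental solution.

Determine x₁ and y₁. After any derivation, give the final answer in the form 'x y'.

6499 570

d=130: √d = [11; 2,2,22] (ℓ=3, odd), read p_5/q_5
i=0: a=11 ⇒ p=11, q=1
i=1: a=2 ⇒ p=23, q=2
i=2: a=2 ⇒ p=57, q=5
…
i=4: a=2 ⇒ p=2611, q=229
i=5: a=2 ⇒ p=6499, q=570
→ (6499, 570).  Check: 6499²=42237001, 130·570²=42237000, difference 1.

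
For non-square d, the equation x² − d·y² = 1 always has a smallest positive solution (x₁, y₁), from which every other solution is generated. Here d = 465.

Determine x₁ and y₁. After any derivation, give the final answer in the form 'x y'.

15871 736

[21; 1,1,3,2,2,2,3,1,1,42] for √465; ℓ=10 ⇒ convergent index 9
step 0: (21, 1)  from 21·(1,0) + (0,1)
step 1: (22, 1)  from 1·(21,1) + (1,0)
step 2: (43, 2)  from 1·(22,1) + (21,1)
…
step 4: (345, 16)  from 2·(151,7) + (43,2)
step 5: (841, 39)  from 2·(345,16) + (151,7)
…
step 8: (8949, 415)  from 1·(6922,321) + (2027,94)
step 9: (15871, 736)  from 1·(8949,415) + (6922,321)
(x₁, y₁) = (15871, 736);  15871² − 465·736² = 1 ✓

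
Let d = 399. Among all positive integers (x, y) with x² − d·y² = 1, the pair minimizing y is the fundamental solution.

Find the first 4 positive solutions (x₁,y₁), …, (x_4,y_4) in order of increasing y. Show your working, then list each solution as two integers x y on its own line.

20 1
799 40
31940 1599
1276801 63920

√399 → a₀=19, period (1,38); ℓ=2 even so k=1
step 0: (19, 1)  from 19·(1,0) + (0,1)
step 1: (20, 1)  from 1·(19,1) + (1,0)
→ (20, 1).  Check: 20²=400, 399·1²=399, difference 1.
(20+1√399)^2 = 799 + 40√399
(20+1√399)^3 = 31940 + 1599√399
(20+1√399)^4 = 1276801 + 63920√399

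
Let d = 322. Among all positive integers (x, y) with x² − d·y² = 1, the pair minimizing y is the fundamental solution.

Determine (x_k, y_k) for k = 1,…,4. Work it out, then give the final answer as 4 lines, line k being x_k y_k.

√322 → a₀=17, period (1,16,1,34); ℓ=4 even so k=3
k=0  a_k=17  p_k/q_k = 17/1
k=1  a_k=1  p_k/q_k = 18/1
k=2  a_k=16  p_k/q_k = 305/17
k=3  a_k=1  p_k/q_k = 323/18
→ (323, 18).  Check: 323²=104329, 322·18²=104328, difference 1.
k=2:  x_2 = 323·323+322·18·18 = 208657,  y_2 = 323·18+18·323 = 11628
k=3:  x_3 = 323·208657+322·18·11628 = 134792099,  y_3 = 323·11628+18·208657 = 7511670
k=4:  x_4 = 323·134792099+322·18·7511670 = 87075487297,  y_4 = 323·7511670+18·134792099 = 4852527192

323 18
208657 11628
134792099 7511670
87075487297 4852527192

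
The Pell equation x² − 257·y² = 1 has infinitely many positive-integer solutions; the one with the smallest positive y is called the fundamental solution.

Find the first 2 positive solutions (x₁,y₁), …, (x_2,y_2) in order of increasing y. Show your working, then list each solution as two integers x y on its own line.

513 32
526337 32832

√257 = [16; 32, …], period ℓ=1 (odd) → k=1
i=0: a=16 ⇒ p=16, q=1
i=1: a=32 ⇒ p=513, q=32
→ (513, 32).  Check: 513²=263169, 257·32²=263168, difference 1.
n=2: (513,32)∘(513,32) = (513·513+257·32·32, 513·32+32·513) = (526337,32832)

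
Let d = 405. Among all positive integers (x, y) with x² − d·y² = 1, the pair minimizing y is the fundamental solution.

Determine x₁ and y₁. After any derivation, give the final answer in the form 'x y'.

√405 = [20; 8,40, …], period ℓ=2 (even) → k=1
i=0: a=20 ⇒ p=20, q=1
i=1: a=8 ⇒ p=161, q=8
fundamental: x₁=161, y₁=8  (since 25921 − 405·64 = 1)

161 8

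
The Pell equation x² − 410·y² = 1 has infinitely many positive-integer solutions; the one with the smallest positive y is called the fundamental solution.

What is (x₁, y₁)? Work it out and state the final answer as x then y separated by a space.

[20; 4,40] for √410; ℓ=2 ⇒ convergent index 1
k=0  a_k=20  p_k/q_k = 20/1
k=1  a_k=4  p_k/q_k = 81/4
→ (81, 4).  Check: 81²=6561, 410·4²=6560, difference 1.

81 4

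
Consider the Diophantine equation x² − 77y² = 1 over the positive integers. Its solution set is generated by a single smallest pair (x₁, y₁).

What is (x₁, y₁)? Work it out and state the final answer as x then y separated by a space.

d=77: √d = [8; 1,3,2,3,1,16] (ℓ=6, even), read p_5/q_5
k=0  a_k=8  p_k/q_k = 8/1
…
k=4  a_k=3  p_k/q_k = 272/31
k=5  a_k=1  p_k/q_k = 351/40
→ (351, 40).  Check: 351²=123201, 77·40²=123200, difference 1.

351 40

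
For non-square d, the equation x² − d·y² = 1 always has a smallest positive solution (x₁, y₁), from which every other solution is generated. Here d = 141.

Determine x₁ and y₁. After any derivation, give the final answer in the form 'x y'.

√141 → a₀=11, period (1,6,1,22); ℓ=4 even so k=3
i=0: a=11 ⇒ p=11, q=1
i=1: a=1 ⇒ p=12, q=1
i=2: a=6 ⇒ p=83, q=7
i=3: a=1 ⇒ p=95, q=8
→ (95, 8).  Check: 95²=9025, 141·8²=9024, difference 1.

95 8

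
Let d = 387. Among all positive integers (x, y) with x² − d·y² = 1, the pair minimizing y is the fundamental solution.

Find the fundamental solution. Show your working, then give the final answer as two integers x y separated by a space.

[19; 1,2,19,2,1,38] for √387; ℓ=6 ⇒ convergent index 5
a_0=19:  p_0=19·1+0=19,  q_0=19·0+1=1
…
a_2=2:  p_2=2·20+19=59,  q_2=2·1+1=3
…
a_4=2:  p_4=2·1141+59=2341,  q_4=2·58+3=119
a_5=1:  p_5=1·2341+1141=3482,  q_5=1·119+58=177
→ (3482, 177).  Check: 3482²=12124324, 387·177²=12124323, difference 1.

3482 177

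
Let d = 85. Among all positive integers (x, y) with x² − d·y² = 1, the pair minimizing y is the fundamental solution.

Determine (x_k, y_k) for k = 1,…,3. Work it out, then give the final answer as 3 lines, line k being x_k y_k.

285769 30996
163327842721 17715391848
93348068572789129 10125019625991228

√85 = [9; 4,1,1,4,18, …], period ℓ=5 (odd) → k=9
k=0  a_k=9  p_k/q_k = 9/1
…
k=2  a_k=1  p_k/q_k = 46/5
…
k=6  a_k=4  p_k/q_k = 27926/3029
k=7  a_k=1  p_k/q_k = 34813/3776
k=8  a_k=1  p_k/q_k = 62739/6805
k=9  a_k=4  p_k/q_k = 285769/30996
fundamental: x₁=285769, y₁=30996  (since 81663921361 − 85·960752016 = 1)
(x_2, y_2) = (285769·285769 + 85·30996·30996, 285769·30996 + 30996·285769) = (163327842721, 17715391848)
(x_3, y_3) = (285769·163327842721 + 85·30996·17715391848, 285769·17715391848 + 30996·163327842721) = (93348068572789129, 10125019625991228)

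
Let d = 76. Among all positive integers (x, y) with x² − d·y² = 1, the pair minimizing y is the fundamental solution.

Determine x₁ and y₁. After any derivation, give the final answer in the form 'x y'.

57799 6630

[8; 1,2,1,1,5,4,5,1,1,2,1,16] for √76; ℓ=12 ⇒ convergent index 11
step 0: (8, 1)  from 8·(1,0) + (0,1)
step 1: (9, 1)  from 1·(8,1) + (1,0)
…
step 3: (35, 4)  from 1·(26,3) + (9,1)
step 4: (61, 7)  from 1·(35,4) + (26,3)
step 5: (340, 39)  from 5·(61,7) + (35,4)
…
step 7: (7445, 854)  from 5·(1421,163) + (340,39)
…
step 9: (16311, 1871)  from 1·(8866,1017) + (7445,854)
step 10: (41488, 4759)  from 2·(16311,1871) + (8866,1017)
step 11: (57799, 6630)  from 1·(41488,4759) + (16311,1871)
(x₁, y₁) = (57799, 6630);  57799² − 76·6630² = 1 ✓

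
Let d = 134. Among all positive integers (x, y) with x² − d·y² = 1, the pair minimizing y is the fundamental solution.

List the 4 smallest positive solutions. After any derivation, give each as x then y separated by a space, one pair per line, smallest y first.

√134 = [11; 1,1,2,1,3,…,1,1,22, …], period ℓ=14 (even) → k=13
i=0: a=11 ⇒ p=11, q=1
…
i=2: a=1 ⇒ p=23, q=2
…
i=9: a=3 ⇒ p=17630, q=1523
…
i=12: a=1 ⇒ p=84029, q=7259
i=13: a=1 ⇒ p=145925, q=12606
fundamental: x₁=145925, y₁=12606  (since 21294105625 − 134·158911236 = 1)
(145925+12606√134)^2 = 42588211249 + 3679061100√134
(145925+12606√134)^3 = 12429369452874725 + 1073733982022394√134
(145925+12606√134)^4 = 3627511474778900280001 + 313369262649556627800√134

145925 12606
42588211249 3679061100
12429369452874725 1073733982022394
3627511474778900280001 313369262649556627800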